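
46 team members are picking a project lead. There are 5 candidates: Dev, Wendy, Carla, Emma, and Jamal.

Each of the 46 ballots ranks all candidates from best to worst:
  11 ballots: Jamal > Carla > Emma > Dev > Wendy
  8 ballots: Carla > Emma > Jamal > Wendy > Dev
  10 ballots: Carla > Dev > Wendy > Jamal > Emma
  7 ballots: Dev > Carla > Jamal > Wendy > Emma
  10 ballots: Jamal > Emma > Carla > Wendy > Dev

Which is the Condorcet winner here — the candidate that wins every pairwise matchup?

Carla

Carla vs Dev: 39–7
Carla vs Wendy: 46–0
Carla vs Emma: 36–10
Carla vs Jamal: 25–21
Carla beats every other candidate.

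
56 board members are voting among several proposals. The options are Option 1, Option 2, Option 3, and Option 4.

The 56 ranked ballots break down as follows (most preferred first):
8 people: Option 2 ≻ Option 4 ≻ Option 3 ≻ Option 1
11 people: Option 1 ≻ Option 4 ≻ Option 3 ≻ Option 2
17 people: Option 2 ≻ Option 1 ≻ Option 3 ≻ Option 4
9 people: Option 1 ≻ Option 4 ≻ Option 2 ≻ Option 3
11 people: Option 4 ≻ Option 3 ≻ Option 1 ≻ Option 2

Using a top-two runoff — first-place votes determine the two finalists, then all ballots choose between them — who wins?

Round 1 first-place votes: Option 1 20, Option 2 25, Option 3 0, Option 4 11. Option 2 and Option 1 advance.
Runoff: Option 2 is ranked above Option 1 on 25 ballots, Option 1 above Option 2 on 31.

Option 1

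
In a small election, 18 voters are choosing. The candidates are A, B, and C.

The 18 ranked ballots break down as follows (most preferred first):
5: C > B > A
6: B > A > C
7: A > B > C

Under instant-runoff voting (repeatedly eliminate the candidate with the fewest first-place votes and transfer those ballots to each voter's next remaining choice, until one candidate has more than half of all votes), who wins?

Round 1: A 7, B 6, C 5. C eliminated.
Round 2: A 7, B 11. B has a majority (≥10).

B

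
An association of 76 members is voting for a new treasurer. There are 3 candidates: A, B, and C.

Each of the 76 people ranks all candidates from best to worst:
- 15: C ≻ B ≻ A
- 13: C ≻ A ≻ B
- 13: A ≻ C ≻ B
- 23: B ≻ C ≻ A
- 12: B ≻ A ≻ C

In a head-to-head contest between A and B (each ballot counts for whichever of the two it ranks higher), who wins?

B

A is ranked above B on 26 ballots; B above A on 50.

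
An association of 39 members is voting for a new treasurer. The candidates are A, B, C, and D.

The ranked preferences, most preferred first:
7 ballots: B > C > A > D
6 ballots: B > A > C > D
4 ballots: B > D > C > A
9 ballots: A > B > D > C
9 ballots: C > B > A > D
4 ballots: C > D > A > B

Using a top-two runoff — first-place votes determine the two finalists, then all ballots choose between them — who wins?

B

Round 1 first-place votes: A 9, B 17, C 13, D 0. B and C advance.
Runoff: B is ranked above C on 26 ballots, C above B on 13.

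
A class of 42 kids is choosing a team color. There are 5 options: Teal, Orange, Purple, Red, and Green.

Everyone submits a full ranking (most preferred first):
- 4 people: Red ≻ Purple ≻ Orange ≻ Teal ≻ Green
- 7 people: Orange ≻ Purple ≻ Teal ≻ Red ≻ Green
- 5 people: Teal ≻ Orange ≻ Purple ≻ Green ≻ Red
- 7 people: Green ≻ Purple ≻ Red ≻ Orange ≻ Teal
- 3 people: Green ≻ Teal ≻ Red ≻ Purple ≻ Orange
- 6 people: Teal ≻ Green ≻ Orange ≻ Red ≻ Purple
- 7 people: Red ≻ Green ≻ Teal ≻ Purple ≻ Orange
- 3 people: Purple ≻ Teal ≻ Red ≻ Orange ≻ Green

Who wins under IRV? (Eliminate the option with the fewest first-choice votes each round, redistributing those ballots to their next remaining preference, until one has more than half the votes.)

Teal

Round 1: Teal 11, Orange 7, Purple 3, Red 11, Green 10. Purple eliminated.
Round 2: Teal 14, Orange 7, Red 11, Green 10. Orange eliminated.
Round 3: Teal 21, Red 11, Green 10. Green eliminated.
Round 4: Teal 24, Red 18. Teal has a majority (≥22).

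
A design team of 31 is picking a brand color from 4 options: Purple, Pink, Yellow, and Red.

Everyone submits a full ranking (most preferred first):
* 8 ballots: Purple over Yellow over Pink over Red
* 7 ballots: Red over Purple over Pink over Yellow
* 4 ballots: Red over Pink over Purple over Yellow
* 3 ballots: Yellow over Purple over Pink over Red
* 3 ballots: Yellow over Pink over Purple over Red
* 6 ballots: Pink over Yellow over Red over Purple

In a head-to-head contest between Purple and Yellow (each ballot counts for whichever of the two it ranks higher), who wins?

Purple

Purple is ranked above Yellow on 19 ballots; Yellow above Purple on 12.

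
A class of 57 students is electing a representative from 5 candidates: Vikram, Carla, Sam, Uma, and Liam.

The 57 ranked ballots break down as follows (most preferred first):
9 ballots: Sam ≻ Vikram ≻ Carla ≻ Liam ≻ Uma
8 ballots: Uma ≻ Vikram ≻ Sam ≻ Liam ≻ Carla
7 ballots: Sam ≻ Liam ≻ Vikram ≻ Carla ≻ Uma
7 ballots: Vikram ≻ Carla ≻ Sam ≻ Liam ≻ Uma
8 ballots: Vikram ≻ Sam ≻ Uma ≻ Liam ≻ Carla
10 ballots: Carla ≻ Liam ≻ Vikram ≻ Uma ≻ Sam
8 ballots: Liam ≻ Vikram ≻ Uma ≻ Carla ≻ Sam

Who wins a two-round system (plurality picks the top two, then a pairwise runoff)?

Round 1 first-place votes: Vikram 15, Carla 10, Sam 16, Uma 8, Liam 8. Sam and Vikram advance.
Runoff: Sam is ranked above Vikram on 16 ballots, Vikram above Sam on 41.

Vikram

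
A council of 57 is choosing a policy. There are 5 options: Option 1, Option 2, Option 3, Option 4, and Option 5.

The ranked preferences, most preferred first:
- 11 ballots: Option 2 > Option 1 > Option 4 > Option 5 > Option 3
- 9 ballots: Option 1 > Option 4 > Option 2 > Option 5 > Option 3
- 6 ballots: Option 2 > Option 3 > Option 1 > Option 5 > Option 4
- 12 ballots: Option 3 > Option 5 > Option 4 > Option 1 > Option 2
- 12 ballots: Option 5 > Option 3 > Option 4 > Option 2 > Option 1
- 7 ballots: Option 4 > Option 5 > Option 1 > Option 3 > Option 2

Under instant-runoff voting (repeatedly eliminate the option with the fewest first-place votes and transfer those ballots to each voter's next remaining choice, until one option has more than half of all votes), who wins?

Round 1: Option 1 9, Option 2 17, Option 3 12, Option 4 7, Option 5 12. Option 4 eliminated.
Round 2: Option 1 9, Option 2 17, Option 3 12, Option 5 19. Option 1 eliminated.
Round 3: Option 2 26, Option 3 12, Option 5 19. Option 3 eliminated.
Round 4: Option 2 26, Option 5 31. Option 5 has a majority (≥29).

Option 5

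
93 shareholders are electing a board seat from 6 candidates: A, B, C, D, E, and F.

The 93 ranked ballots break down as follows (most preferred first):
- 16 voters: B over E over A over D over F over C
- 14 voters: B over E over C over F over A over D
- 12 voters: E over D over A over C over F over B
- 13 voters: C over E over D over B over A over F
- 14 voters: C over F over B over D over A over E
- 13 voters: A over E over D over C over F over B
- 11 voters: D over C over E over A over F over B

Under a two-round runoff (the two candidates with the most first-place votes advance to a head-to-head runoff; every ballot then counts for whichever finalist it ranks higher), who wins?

Round 1 first-place votes: A 13, B 30, C 27, D 11, E 12, F 0. B and C advance.
Runoff: B is ranked above C on 30 ballots, C above B on 63.

C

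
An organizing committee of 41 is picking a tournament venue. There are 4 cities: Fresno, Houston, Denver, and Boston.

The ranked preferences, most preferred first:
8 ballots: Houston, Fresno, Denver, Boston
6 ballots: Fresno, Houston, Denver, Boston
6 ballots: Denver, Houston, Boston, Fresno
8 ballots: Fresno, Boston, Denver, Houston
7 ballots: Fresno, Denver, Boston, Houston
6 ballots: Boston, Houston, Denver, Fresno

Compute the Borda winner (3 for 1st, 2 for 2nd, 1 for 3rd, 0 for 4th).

Fresno

Fresno: 8×2 + 6×3 + 6×0 + 8×3 + 7×3 + 6×0 = 79
Houston: 8×3 + 6×2 + 6×2 + 8×0 + 7×0 + 6×2 = 60
Denver: 8×1 + 6×1 + 6×3 + 8×1 + 7×2 + 6×1 = 60
Boston: 8×0 + 6×0 + 6×1 + 8×2 + 7×1 + 6×3 = 47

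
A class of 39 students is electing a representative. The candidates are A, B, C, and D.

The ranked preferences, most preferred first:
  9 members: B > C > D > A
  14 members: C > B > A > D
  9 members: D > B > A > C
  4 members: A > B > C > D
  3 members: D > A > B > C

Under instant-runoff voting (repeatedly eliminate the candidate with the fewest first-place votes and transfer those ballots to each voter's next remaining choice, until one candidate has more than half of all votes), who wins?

Round 1: A 4, B 9, C 14, D 12. A eliminated.
Round 2: B 13, C 14, D 12. D eliminated.
Round 3: B 25, C 14. B has a majority (≥20).

B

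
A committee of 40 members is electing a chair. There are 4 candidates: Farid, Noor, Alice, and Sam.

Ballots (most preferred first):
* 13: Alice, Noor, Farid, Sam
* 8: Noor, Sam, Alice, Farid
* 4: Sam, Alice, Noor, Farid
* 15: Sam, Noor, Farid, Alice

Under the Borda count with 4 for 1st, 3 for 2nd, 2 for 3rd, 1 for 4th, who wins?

Noor

Farid: 13×2 + 8×1 + 4×1 + 15×2 = 68
Noor: 13×3 + 8×4 + 4×2 + 15×3 = 124
Alice: 13×4 + 8×2 + 4×3 + 15×1 = 95
Sam: 13×1 + 8×3 + 4×4 + 15×4 = 113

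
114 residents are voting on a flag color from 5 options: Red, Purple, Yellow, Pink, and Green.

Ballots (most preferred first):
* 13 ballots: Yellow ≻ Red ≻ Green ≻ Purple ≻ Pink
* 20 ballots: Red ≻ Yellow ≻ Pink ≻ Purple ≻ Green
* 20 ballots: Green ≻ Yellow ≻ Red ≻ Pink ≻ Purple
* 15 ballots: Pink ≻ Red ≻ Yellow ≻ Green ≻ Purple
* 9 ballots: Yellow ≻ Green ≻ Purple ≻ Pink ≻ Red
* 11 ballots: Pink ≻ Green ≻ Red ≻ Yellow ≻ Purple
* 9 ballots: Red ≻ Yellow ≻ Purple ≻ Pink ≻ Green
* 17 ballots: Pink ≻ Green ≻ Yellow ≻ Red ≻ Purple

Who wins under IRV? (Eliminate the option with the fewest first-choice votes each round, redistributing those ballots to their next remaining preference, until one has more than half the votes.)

Round 1: Red 29, Purple 0, Yellow 22, Pink 43, Green 20. Purple eliminated.
Round 2: Red 29, Yellow 22, Pink 43, Green 20. Green eliminated.
Round 3: Red 29, Yellow 42, Pink 43. Red eliminated.
Round 4: Yellow 71, Pink 43. Yellow has a majority (≥58).

Yellow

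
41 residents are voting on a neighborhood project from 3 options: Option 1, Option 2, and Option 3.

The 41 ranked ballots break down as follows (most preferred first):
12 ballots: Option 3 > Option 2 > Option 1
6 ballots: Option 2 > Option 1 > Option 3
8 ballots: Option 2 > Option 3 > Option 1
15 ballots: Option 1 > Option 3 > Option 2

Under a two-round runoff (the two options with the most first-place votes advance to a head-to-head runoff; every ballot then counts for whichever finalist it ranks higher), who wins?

Round 1 first-place votes: Option 1 15, Option 2 14, Option 3 12. Option 1 and Option 2 advance.
Runoff: Option 1 is ranked above Option 2 on 15 ballots, Option 2 above Option 1 on 26.

Option 2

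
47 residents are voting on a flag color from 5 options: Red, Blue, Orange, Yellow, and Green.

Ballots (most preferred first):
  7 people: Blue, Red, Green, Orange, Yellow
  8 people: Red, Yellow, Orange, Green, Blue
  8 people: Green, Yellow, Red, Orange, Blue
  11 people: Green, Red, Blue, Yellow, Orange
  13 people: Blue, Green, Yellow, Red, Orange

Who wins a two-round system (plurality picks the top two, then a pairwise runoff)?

Green

Round 1 first-place votes: Red 8, Blue 20, Orange 0, Yellow 0, Green 19. Blue and Green advance.
Runoff: Blue is ranked above Green on 20 ballots, Green above Blue on 27.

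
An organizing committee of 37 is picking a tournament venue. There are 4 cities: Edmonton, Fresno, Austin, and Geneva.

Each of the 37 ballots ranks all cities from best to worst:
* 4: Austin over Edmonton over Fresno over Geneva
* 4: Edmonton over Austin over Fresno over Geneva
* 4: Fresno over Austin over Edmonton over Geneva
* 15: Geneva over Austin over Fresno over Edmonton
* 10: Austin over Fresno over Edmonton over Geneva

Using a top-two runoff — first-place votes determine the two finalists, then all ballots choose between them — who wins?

Austin

Round 1 first-place votes: Edmonton 4, Fresno 4, Austin 14, Geneva 15. Geneva and Austin advance.
Runoff: Geneva is ranked above Austin on 15 ballots, Austin above Geneva on 22.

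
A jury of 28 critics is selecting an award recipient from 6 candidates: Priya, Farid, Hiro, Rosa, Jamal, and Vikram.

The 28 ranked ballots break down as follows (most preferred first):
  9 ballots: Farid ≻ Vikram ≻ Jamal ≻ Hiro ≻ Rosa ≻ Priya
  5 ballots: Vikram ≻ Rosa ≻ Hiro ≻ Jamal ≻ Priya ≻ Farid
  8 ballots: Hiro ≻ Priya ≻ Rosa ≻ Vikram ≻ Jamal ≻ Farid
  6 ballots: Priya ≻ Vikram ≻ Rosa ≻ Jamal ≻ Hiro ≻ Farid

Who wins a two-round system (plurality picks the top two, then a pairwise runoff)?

Hiro

Round 1 first-place votes: Priya 6, Farid 9, Hiro 8, Rosa 0, Jamal 0, Vikram 5. Farid and Hiro advance.
Runoff: Farid is ranked above Hiro on 9 ballots, Hiro above Farid on 19.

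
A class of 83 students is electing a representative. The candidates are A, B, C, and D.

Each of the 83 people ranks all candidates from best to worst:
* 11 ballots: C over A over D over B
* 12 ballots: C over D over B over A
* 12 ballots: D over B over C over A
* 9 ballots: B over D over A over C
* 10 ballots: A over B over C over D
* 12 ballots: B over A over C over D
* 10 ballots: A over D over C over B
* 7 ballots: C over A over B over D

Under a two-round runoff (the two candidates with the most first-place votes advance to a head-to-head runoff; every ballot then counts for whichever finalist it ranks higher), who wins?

Round 1 first-place votes: A 20, B 21, C 30, D 12. C and B advance.
Runoff: C is ranked above B on 40 ballots, B above C on 43.

B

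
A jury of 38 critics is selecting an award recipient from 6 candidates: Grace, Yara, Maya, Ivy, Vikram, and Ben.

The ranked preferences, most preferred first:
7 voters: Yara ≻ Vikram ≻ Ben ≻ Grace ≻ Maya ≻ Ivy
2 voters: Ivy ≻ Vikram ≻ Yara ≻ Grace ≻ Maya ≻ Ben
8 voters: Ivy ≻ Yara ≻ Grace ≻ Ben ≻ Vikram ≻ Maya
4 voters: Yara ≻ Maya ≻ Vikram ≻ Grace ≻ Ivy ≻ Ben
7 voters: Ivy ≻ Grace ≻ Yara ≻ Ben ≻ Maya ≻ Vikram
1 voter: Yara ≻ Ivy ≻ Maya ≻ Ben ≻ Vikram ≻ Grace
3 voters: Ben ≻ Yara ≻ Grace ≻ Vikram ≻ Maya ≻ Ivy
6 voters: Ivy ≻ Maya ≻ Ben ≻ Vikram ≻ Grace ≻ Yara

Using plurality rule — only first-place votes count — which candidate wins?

First-place votes: Grace 0, Yara 12, Maya 0, Ivy 23, Vikram 0, Ben 3.

Ivy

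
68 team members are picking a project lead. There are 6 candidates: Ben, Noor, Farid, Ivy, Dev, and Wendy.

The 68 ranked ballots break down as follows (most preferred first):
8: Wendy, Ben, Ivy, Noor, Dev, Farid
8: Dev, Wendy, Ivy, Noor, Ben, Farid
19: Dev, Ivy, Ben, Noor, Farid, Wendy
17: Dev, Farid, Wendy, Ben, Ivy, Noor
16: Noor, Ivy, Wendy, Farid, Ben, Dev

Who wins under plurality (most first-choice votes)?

First-place votes: Ben 0, Noor 16, Farid 0, Ivy 0, Dev 44, Wendy 8.

Dev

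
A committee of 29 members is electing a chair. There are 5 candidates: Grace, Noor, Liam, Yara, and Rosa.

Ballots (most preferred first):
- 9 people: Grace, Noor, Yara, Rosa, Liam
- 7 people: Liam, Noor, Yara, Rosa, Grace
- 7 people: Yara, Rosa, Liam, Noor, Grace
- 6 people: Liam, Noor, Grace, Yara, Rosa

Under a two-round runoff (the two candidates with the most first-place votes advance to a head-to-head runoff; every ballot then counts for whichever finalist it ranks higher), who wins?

Liam

Round 1 first-place votes: Grace 9, Noor 0, Liam 13, Yara 7, Rosa 0. Liam and Grace advance.
Runoff: Liam is ranked above Grace on 20 ballots, Grace above Liam on 9.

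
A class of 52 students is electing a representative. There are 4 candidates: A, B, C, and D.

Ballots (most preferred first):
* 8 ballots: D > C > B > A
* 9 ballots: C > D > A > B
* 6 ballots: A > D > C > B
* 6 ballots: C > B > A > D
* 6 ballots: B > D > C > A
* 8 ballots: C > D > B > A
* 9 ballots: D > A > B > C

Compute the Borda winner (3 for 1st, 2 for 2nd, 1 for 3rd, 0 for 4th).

A: 8×0 + 9×1 + 6×3 + 6×1 + 6×0 + 8×0 + 9×2 = 51
B: 8×1 + 9×0 + 6×0 + 6×2 + 6×3 + 8×1 + 9×1 = 55
C: 8×2 + 9×3 + 6×1 + 6×3 + 6×1 + 8×3 + 9×0 = 97
D: 8×3 + 9×2 + 6×2 + 6×0 + 6×2 + 8×2 + 9×3 = 109

D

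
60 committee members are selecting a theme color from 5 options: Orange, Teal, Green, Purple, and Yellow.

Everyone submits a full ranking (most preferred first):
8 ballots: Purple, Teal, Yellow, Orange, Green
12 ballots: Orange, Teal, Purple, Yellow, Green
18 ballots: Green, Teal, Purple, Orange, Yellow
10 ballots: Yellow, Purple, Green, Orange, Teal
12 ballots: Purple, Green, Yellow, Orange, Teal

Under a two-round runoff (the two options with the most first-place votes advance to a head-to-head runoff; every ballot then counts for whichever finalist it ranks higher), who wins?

Purple

Round 1 first-place votes: Orange 12, Teal 0, Green 18, Purple 20, Yellow 10. Purple and Green advance.
Runoff: Purple is ranked above Green on 42 ballots, Green above Purple on 18.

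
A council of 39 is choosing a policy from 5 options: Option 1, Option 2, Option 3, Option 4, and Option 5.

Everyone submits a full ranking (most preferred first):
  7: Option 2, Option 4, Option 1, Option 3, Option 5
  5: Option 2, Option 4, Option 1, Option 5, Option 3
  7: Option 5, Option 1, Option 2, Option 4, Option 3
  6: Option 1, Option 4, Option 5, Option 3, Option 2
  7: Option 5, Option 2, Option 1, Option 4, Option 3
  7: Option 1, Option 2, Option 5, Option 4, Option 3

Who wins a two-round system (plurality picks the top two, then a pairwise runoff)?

Round 1 first-place votes: Option 1 13, Option 2 12, Option 3 0, Option 4 0, Option 5 14. Option 5 and Option 1 advance.
Runoff: Option 5 is ranked above Option 1 on 14 ballots, Option 1 above Option 5 on 25.

Option 1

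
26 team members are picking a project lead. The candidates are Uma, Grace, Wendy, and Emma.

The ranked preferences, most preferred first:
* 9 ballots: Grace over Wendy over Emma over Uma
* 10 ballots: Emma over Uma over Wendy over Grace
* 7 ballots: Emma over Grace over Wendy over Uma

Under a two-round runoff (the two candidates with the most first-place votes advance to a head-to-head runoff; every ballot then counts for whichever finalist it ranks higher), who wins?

Round 1 first-place votes: Uma 0, Grace 9, Wendy 0, Emma 17. Emma and Grace advance.
Runoff: Emma is ranked above Grace on 17 ballots, Grace above Emma on 9.

Emma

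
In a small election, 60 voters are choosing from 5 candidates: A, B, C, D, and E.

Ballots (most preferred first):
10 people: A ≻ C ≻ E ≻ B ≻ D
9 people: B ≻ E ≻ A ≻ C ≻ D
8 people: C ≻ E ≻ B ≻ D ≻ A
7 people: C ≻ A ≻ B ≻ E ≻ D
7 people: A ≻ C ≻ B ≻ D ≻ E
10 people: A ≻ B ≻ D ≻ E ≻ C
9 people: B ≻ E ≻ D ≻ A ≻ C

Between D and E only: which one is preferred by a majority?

E

D is ranked above E on 17 ballots; E above D on 43.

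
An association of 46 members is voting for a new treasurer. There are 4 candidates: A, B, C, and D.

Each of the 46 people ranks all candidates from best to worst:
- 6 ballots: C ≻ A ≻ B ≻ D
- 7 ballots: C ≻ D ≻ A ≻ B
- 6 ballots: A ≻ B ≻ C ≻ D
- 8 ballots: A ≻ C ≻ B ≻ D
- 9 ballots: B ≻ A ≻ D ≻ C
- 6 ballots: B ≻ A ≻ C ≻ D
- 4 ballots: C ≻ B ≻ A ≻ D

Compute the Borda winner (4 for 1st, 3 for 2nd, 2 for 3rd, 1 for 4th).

A

A: 6×3 + 7×2 + 6×4 + 8×4 + 9×3 + 6×3 + 4×2 = 141
B: 6×2 + 7×1 + 6×3 + 8×2 + 9×4 + 6×4 + 4×3 = 125
C: 6×4 + 7×4 + 6×2 + 8×3 + 9×1 + 6×2 + 4×4 = 125
D: 6×1 + 7×3 + 6×1 + 8×1 + 9×2 + 6×1 + 4×1 = 69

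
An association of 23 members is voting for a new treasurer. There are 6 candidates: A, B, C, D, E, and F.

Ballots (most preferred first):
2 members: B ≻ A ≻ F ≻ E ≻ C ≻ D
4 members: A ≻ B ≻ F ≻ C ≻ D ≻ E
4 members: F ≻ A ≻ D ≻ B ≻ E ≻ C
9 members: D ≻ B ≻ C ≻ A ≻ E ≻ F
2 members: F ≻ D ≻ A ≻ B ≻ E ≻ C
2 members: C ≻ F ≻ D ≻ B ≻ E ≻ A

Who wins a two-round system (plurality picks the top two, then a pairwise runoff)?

Round 1 first-place votes: A 4, B 2, C 2, D 9, E 0, F 6. D and F advance.
Runoff: D is ranked above F on 9 ballots, F above D on 14.

F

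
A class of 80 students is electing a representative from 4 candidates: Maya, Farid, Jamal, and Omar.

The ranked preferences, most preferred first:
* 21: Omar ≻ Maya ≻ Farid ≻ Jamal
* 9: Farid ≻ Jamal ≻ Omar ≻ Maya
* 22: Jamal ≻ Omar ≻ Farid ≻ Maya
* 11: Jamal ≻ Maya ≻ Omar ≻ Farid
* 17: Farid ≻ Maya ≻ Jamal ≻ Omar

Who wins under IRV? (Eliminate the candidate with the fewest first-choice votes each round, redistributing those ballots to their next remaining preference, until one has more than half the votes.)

Round 1: Maya 0, Farid 26, Jamal 33, Omar 21. Maya eliminated.
Round 2: Farid 26, Jamal 33, Omar 21. Omar eliminated.
Round 3: Farid 47, Jamal 33. Farid has a majority (≥41).

Farid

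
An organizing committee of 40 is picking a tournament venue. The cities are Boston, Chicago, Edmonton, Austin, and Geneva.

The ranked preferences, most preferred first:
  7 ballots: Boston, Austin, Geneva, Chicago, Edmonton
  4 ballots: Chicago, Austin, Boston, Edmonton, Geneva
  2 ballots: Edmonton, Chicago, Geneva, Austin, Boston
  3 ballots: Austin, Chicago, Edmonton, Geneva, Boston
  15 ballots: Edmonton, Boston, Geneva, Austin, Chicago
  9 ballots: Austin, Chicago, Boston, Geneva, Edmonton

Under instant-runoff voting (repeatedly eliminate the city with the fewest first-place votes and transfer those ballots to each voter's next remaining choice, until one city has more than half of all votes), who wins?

Round 1: Boston 7, Chicago 4, Edmonton 17, Austin 12, Geneva 0. Geneva eliminated.
Round 2: Boston 7, Chicago 4, Edmonton 17, Austin 12. Chicago eliminated.
Round 3: Boston 7, Edmonton 17, Austin 16. Boston eliminated.
Round 4: Edmonton 17, Austin 23. Austin has a majority (≥21).

Austin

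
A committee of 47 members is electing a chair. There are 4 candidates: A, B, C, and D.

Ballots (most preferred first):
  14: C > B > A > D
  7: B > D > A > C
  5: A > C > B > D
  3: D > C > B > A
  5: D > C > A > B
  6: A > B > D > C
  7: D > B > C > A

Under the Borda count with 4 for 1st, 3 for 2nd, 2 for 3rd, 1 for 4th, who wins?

A: 14×2 + 7×2 + 5×4 + 3×1 + 5×2 + 6×4 + 7×1 = 106
B: 14×3 + 7×4 + 5×2 + 3×2 + 5×1 + 6×3 + 7×3 = 130
C: 14×4 + 7×1 + 5×3 + 3×3 + 5×3 + 6×1 + 7×2 = 122
D: 14×1 + 7×3 + 5×1 + 3×4 + 5×4 + 6×2 + 7×4 = 112

B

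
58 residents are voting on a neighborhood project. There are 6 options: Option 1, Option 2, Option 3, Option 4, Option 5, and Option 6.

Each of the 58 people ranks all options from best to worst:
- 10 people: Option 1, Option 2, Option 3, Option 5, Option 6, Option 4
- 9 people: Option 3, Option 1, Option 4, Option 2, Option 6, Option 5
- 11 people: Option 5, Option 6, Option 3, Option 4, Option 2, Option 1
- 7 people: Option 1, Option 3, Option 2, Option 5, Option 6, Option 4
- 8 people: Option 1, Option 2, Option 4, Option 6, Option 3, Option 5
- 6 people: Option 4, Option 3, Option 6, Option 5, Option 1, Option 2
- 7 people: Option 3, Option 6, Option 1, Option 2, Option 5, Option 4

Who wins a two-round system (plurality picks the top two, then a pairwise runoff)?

Option 3

Round 1 first-place votes: Option 1 25, Option 2 0, Option 3 16, Option 4 6, Option 5 11, Option 6 0. Option 1 and Option 3 advance.
Runoff: Option 1 is ranked above Option 3 on 25 ballots, Option 3 above Option 1 on 33.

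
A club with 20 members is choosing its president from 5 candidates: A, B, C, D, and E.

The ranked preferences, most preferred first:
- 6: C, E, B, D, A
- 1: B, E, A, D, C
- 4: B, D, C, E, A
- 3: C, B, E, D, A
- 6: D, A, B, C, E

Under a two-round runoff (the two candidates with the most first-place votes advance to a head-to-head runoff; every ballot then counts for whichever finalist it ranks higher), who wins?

Round 1 first-place votes: A 0, B 5, C 9, D 6, E 0. C and D advance.
Runoff: C is ranked above D on 9 ballots, D above C on 11.

D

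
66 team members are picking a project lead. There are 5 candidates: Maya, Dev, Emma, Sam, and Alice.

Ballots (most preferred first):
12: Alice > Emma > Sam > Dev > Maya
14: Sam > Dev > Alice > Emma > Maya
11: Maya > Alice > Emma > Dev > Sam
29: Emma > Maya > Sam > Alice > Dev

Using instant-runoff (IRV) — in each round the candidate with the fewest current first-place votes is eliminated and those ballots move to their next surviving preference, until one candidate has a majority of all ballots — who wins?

Round 1: Maya 11, Dev 0, Emma 29, Sam 14, Alice 12. Dev eliminated.
Round 2: Maya 11, Emma 29, Sam 14, Alice 12. Maya eliminated.
Round 3: Emma 29, Sam 14, Alice 23. Sam eliminated.
Round 4: Emma 29, Alice 37. Alice has a majority (≥34).

Alice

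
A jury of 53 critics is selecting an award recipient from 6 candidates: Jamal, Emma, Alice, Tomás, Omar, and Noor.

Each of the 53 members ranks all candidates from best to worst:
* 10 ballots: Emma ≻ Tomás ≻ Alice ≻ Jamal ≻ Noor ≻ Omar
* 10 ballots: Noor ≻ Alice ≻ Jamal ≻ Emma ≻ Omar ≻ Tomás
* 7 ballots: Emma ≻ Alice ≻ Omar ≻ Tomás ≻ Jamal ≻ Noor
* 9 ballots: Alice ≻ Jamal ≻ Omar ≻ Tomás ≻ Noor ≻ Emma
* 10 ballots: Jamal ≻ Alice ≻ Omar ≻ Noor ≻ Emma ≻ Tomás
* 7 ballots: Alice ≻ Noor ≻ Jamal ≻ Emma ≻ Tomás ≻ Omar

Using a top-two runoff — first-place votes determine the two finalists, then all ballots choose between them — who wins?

Alice

Round 1 first-place votes: Jamal 10, Emma 17, Alice 16, Tomás 0, Omar 0, Noor 10. Emma and Alice advance.
Runoff: Emma is ranked above Alice on 17 ballots, Alice above Emma on 36.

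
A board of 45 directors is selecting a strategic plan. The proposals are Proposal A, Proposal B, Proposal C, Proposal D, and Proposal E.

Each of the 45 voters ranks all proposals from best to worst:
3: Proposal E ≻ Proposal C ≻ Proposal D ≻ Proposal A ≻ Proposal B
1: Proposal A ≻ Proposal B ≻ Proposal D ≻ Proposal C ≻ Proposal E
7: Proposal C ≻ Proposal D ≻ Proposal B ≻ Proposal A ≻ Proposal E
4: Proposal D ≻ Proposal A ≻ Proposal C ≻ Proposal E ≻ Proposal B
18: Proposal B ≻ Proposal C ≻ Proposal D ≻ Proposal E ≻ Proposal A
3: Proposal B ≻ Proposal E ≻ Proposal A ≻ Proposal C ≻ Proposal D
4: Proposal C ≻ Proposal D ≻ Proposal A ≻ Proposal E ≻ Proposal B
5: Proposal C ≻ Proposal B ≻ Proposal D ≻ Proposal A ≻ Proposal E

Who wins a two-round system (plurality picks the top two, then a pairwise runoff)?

Proposal C

Round 1 first-place votes: Proposal A 1, Proposal B 21, Proposal C 16, Proposal D 4, Proposal E 3. Proposal B and Proposal C advance.
Runoff: Proposal B is ranked above Proposal C on 22 ballots, Proposal C above Proposal B on 23.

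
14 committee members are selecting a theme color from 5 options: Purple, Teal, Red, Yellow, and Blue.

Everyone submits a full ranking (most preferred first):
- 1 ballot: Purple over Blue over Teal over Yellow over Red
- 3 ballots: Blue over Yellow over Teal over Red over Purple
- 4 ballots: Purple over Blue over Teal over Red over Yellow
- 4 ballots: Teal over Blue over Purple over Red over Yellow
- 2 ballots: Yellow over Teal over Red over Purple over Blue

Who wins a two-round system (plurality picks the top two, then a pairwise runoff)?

Round 1 first-place votes: Purple 5, Teal 4, Red 0, Yellow 2, Blue 3. Purple and Teal advance.
Runoff: Purple is ranked above Teal on 5 ballots, Teal above Purple on 9.

Teal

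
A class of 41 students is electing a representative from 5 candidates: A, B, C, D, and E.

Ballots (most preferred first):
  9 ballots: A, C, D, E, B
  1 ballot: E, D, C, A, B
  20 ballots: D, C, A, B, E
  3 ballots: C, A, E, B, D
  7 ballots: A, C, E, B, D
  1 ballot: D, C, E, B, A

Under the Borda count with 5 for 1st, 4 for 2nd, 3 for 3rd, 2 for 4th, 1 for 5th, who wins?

A: 9×5 + 1×2 + 20×3 + 3×4 + 7×5 + 1×1 = 155
B: 9×1 + 1×1 + 20×2 + 3×2 + 7×2 + 1×2 = 72
C: 9×4 + 1×3 + 20×4 + 3×5 + 7×4 + 1×4 = 166
D: 9×3 + 1×4 + 20×5 + 3×1 + 7×1 + 1×5 = 146
E: 9×2 + 1×5 + 20×1 + 3×3 + 7×3 + 1×3 = 76

C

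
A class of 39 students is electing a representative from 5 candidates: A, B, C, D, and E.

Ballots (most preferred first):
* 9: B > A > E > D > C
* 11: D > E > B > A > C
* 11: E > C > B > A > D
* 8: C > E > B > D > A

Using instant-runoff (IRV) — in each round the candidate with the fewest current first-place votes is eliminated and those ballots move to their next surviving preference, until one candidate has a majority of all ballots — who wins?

Round 1: A 0, B 9, C 8, D 11, E 11. A eliminated.
Round 2: B 9, C 8, D 11, E 11. C eliminated.
Round 3: B 9, D 11, E 19. B eliminated.
Round 4: D 11, E 28. E has a majority (≥20).

E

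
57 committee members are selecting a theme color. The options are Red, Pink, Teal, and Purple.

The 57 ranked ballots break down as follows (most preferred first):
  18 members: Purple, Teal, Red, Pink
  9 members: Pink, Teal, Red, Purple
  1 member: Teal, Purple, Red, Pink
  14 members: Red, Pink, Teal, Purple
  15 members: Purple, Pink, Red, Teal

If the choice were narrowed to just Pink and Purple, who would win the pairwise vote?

Purple

Pink is ranked above Purple on 23 ballots; Purple above Pink on 34.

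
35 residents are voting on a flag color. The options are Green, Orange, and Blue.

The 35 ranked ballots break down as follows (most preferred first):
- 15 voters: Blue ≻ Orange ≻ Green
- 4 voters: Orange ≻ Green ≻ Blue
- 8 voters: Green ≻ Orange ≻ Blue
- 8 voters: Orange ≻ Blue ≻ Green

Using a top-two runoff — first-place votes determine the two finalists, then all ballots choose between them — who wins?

Orange

Round 1 first-place votes: Green 8, Orange 12, Blue 15. Blue and Orange advance.
Runoff: Blue is ranked above Orange on 15 ballots, Orange above Blue on 20.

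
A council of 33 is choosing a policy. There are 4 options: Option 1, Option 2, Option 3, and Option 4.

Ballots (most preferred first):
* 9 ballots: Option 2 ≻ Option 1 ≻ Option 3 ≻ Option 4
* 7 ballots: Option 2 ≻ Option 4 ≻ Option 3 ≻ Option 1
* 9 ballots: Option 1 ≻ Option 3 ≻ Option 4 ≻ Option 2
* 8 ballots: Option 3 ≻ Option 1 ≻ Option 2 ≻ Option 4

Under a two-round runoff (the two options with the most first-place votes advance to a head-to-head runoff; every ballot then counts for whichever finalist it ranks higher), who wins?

Round 1 first-place votes: Option 1 9, Option 2 16, Option 3 8, Option 4 0. Option 2 and Option 1 advance.
Runoff: Option 2 is ranked above Option 1 on 16 ballots, Option 1 above Option 2 on 17.

Option 1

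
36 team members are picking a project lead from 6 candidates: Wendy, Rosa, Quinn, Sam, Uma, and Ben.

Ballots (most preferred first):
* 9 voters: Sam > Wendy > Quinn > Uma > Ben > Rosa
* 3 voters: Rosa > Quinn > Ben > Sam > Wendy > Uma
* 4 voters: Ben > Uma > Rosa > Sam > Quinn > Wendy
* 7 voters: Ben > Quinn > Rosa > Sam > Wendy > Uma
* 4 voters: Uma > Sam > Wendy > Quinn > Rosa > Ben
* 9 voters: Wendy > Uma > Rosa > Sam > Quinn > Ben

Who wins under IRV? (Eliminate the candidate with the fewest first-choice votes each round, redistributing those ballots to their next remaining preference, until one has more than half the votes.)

Round 1: Wendy 9, Rosa 3, Quinn 0, Sam 9, Uma 4, Ben 11. Quinn eliminated.
Round 2: Wendy 9, Rosa 3, Sam 9, Uma 4, Ben 11. Rosa eliminated.
Round 3: Wendy 9, Sam 9, Uma 4, Ben 14. Uma eliminated.
Round 4: Wendy 9, Sam 13, Ben 14. Wendy eliminated.
Round 5: Sam 22, Ben 14. Sam has a majority (≥19).

Sam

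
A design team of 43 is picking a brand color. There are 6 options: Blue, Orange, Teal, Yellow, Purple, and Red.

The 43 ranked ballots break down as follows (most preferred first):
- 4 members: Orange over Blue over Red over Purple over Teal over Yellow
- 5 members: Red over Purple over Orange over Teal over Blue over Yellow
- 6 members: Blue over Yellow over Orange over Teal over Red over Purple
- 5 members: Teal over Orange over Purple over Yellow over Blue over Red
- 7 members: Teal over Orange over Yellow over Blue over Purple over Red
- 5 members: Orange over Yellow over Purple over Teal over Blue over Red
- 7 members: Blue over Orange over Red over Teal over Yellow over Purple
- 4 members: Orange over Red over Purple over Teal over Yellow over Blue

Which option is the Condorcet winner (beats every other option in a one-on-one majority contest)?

Orange

Orange vs Blue: 30–13
Orange vs Teal: 31–12
Orange vs Yellow: 37–6
Orange vs Purple: 38–5
Orange vs Red: 38–5
Orange beats every other option.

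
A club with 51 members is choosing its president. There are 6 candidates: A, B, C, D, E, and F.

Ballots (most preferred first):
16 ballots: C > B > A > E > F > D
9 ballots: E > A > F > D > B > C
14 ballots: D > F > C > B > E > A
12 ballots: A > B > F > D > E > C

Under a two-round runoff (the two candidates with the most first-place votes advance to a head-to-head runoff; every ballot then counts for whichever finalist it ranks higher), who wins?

Round 1 first-place votes: A 12, B 0, C 16, D 14, E 9, F 0. C and D advance.
Runoff: C is ranked above D on 16 ballots, D above C on 35.

D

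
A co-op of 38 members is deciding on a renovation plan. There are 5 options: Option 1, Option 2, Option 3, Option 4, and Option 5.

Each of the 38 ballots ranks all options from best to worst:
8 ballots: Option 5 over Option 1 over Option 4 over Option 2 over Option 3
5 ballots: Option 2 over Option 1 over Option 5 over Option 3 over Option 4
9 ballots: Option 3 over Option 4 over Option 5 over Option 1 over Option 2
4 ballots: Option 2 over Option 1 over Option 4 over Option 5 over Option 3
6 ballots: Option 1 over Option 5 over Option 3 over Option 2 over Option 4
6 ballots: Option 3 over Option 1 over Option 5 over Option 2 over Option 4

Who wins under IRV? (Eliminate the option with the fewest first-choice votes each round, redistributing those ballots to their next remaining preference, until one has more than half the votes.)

Round 1: Option 1 6, Option 2 9, Option 3 15, Option 4 0, Option 5 8. Option 4 eliminated.
Round 2: Option 1 6, Option 2 9, Option 3 15, Option 5 8. Option 1 eliminated.
Round 3: Option 2 9, Option 3 15, Option 5 14. Option 2 eliminated.
Round 4: Option 3 15, Option 5 23. Option 5 has a majority (≥20).

Option 5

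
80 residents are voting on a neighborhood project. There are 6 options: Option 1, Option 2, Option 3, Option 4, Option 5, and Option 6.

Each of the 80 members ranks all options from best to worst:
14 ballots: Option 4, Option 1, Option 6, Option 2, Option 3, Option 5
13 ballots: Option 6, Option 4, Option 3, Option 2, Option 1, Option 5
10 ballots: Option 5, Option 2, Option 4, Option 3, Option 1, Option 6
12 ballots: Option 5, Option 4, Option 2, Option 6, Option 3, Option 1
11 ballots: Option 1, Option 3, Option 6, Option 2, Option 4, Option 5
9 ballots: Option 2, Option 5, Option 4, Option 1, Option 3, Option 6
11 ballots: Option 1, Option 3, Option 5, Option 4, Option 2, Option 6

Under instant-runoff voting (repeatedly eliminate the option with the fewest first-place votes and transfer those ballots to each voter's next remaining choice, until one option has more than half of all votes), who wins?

Round 1: Option 1 22, Option 2 9, Option 3 0, Option 4 14, Option 5 22, Option 6 13. Option 3 eliminated.
Round 2: Option 1 22, Option 2 9, Option 4 14, Option 5 22, Option 6 13. Option 2 eliminated.
Round 3: Option 1 22, Option 4 14, Option 5 31, Option 6 13. Option 6 eliminated.
Round 4: Option 1 22, Option 4 27, Option 5 31. Option 1 eliminated.
Round 5: Option 4 38, Option 5 42. Option 5 has a majority (≥41).

Option 5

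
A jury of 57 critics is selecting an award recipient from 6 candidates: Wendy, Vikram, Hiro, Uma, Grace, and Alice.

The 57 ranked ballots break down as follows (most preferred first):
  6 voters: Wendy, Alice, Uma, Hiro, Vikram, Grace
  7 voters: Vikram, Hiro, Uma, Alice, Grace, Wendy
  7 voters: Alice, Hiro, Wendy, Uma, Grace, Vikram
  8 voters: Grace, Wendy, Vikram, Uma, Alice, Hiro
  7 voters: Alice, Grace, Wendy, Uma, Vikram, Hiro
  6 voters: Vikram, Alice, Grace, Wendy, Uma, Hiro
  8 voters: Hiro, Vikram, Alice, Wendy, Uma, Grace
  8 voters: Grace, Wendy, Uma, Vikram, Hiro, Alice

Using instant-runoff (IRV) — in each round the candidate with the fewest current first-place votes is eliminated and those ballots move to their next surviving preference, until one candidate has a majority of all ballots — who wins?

Vikram

Round 1: Wendy 6, Vikram 13, Hiro 8, Uma 0, Grace 16, Alice 14. Uma eliminated.
Round 2: Wendy 6, Vikram 13, Hiro 8, Grace 16, Alice 14. Wendy eliminated.
Round 3: Vikram 13, Hiro 8, Grace 16, Alice 20. Hiro eliminated.
Round 4: Vikram 21, Grace 16, Alice 20. Grace eliminated.
Round 5: Vikram 37, Alice 20. Vikram has a majority (≥29).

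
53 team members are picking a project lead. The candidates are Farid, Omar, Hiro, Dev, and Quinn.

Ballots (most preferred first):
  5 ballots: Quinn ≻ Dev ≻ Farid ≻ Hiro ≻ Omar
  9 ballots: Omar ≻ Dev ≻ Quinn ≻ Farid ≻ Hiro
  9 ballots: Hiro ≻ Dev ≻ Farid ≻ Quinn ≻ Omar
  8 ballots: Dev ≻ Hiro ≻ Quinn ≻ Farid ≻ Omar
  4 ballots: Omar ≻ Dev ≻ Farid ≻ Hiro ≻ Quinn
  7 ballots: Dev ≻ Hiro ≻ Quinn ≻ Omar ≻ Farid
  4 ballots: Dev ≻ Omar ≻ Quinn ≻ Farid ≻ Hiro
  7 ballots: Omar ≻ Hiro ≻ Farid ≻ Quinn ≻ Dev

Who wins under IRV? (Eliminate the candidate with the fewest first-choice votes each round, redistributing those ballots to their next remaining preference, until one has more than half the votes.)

Round 1: Farid 0, Omar 20, Hiro 9, Dev 19, Quinn 5. Farid eliminated.
Round 2: Omar 20, Hiro 9, Dev 19, Quinn 5. Quinn eliminated.
Round 3: Omar 20, Hiro 9, Dev 24. Hiro eliminated.
Round 4: Omar 20, Dev 33. Dev has a majority (≥27).

Dev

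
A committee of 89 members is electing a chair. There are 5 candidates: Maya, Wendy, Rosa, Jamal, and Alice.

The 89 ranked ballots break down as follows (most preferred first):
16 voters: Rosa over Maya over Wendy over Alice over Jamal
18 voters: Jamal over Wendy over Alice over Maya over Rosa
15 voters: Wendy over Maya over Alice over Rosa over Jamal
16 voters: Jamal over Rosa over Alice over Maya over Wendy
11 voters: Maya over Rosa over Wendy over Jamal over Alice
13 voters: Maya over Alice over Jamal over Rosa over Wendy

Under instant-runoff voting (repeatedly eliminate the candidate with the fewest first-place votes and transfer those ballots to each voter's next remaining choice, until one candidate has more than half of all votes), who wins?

Maya

Round 1: Maya 24, Wendy 15, Rosa 16, Jamal 34, Alice 0. Alice eliminated.
Round 2: Maya 24, Wendy 15, Rosa 16, Jamal 34. Wendy eliminated.
Round 3: Maya 39, Rosa 16, Jamal 34. Rosa eliminated.
Round 4: Maya 55, Jamal 34. Maya has a majority (≥45).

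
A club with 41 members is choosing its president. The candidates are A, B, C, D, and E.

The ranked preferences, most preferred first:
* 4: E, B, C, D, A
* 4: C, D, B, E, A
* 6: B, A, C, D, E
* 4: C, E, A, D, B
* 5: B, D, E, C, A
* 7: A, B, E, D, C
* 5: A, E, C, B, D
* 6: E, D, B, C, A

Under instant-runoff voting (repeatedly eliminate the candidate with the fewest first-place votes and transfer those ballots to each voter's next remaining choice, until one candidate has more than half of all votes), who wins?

Round 1: A 12, B 11, C 8, D 0, E 10. D eliminated.
Round 2: A 12, B 11, C 8, E 10. C eliminated.
Round 3: A 12, B 15, E 14. A eliminated.
Round 4: B 22, E 19. B has a majority (≥21).

B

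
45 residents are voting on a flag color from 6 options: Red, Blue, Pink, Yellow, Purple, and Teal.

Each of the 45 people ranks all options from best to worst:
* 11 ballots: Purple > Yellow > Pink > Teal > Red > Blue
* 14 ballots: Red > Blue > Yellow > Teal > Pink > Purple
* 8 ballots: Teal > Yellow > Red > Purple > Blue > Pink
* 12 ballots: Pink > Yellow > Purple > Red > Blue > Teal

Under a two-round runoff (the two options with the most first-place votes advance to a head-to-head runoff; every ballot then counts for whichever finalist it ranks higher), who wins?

Round 1 first-place votes: Red 14, Blue 0, Pink 12, Yellow 0, Purple 11, Teal 8. Red and Pink advance.
Runoff: Red is ranked above Pink on 22 ballots, Pink above Red on 23.

Pink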